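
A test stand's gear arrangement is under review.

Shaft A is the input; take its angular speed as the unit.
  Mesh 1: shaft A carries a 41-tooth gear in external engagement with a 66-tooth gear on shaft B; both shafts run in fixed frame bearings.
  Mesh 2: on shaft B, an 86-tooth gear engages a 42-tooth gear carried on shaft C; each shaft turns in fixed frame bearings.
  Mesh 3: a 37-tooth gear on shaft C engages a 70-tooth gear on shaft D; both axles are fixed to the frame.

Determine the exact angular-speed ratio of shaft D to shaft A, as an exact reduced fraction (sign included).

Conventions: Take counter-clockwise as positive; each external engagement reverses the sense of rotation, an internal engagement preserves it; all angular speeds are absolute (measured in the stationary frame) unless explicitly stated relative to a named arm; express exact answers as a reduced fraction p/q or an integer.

-65231/97020

class = fixed-axis compound train [3 meshes; 3 ratios multiply, 3 sense flips]
mesh 1 [41T→66T]: running ratio 41/66, sense −
mesh 2 [86T→42T]: running ratio 1763/1386, sense +
mesh 3 [37T→70T]: running ratio 65231/97020, sense −
ω_out/ω_in = -65231/97020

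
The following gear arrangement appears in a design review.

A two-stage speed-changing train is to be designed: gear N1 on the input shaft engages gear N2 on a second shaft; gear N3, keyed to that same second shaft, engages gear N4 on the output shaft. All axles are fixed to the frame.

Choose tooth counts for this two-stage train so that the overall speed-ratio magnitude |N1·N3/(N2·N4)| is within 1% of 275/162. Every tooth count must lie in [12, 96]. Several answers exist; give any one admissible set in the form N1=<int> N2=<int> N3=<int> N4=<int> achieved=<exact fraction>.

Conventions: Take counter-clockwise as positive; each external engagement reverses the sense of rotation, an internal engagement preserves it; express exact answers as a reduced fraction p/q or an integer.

2-stage fixed-axis compound train for ratio 275/162
target = 275/162 in lowest terms: an exact hit needs N1·N3 = k·275 and N2·N4 = k·162 for one integer k, every count in [12, 96]; additionally prefer no 1:1 stage (N1 ≠ N2, N3 ≠ N4)
k = 1: no 1:1-free in-range split of k·275 and k·162 into factor pairs; take k = 2
k = 2: N1·N3 = 550 = 22·25, N2·N4 = 324 = 12·27
achieved = 22·25/(12·27) = 275/162; |achieved − target| = 0 ≤ 11/648 ✓

N1=22 N2=12 N3=25 N4=27 achieved=275/162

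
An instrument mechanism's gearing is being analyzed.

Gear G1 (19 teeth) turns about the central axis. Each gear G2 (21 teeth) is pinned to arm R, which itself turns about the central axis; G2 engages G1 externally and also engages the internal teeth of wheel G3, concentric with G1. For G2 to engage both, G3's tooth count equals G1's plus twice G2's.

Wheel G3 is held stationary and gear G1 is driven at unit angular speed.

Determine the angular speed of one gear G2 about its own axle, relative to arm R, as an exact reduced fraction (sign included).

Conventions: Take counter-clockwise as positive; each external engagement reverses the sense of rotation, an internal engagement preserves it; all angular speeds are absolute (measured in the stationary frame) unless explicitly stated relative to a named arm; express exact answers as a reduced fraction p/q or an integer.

recognized (axles ride arm R): planetary set, 19/21/61 teeth
ring teeth: 19 + 2·21 = 61
19(ω_sun−ω_arm) = −61(ω_ring−ω_arm),  ω_ring = 0, ω_sun = 1
19(1−ω_arm) = −61(0−ω_arm)  ⇒  80·ω_arm = 19  ⇒  ω_arm = 19/80
sun–planet mesh: 19·(1−19/80) = −21·(ω_p−ω_arm)  ⇒  ω_p−ω_arm = -1159/1680
exact speed ratio = -1159/1680

-1159/1680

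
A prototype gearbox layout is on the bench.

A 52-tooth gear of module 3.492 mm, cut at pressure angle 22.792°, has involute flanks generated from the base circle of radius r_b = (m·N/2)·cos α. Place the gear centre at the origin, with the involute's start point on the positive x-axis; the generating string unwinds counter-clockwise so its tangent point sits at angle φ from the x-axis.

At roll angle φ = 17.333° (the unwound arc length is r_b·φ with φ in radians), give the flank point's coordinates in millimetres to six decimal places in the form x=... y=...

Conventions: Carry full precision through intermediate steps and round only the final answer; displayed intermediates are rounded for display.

x=87.445640 y=0.765406

recognized (one wheel, involute flank): single-mesh tooth geometry, m = 3.492, N = 52
pitch radius r_p = m·N/2 = 3.492·52/2 = 90.792000
base radius r_b = r_p·cos α = 90.792000·cos 22.792° = 83.702711
roll angle φ = 17.333° = 0.30251792 rad
x = r_b·(cos φ + φ·sin φ) = 87.445640
y = r_b·(sin φ − φ·cos φ) = 0.765406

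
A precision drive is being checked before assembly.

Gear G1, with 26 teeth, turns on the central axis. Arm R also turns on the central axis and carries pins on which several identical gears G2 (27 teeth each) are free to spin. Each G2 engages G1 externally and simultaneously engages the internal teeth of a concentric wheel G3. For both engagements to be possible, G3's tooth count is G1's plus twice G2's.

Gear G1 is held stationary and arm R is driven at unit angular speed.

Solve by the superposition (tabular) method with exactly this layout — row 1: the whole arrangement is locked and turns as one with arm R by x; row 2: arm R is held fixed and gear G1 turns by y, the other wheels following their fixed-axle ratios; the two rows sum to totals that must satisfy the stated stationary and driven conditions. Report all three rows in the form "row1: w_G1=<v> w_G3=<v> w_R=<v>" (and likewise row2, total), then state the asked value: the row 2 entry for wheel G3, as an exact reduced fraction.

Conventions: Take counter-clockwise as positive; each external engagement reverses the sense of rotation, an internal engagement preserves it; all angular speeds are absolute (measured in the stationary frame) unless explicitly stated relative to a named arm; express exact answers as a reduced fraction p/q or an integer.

row1: w_G1=1 w_G3=1 w_R=1
row2: w_G1=-1 w_G3=13/40 w_R=0
total: w_G1=0 w_G3=53/40 w_R=1
asked value: 13/40

recognized (axles ride arm R): planetary set, 26/27/80 teeth
row 1 — lock + rotate with arm: ω_sun = ω_ring = ω_arm = x
superposition row 2 [arm held]: sun y, ring −(26/80)·y, arm 0
boundary: total ω_sun = x + y = 0 and total ω_arm = x = 1  ⇒  y = -1, x = 1
row 2 ring = −(26/80)·(-1) = 13/40
totals (row 1 + row 2): sun 1 + (-1) = 0, ring 1 + 13/40 = 53/40, arm 1 + 0 = 1
asked cell (row2, ring) = 13/40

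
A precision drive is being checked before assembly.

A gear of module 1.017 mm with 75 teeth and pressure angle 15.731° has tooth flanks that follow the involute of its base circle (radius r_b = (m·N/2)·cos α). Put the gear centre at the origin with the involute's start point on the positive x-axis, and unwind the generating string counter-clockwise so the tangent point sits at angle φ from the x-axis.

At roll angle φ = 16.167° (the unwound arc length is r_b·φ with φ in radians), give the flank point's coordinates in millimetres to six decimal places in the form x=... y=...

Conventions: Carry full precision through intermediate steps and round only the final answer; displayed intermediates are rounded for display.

x=38.141467 y=0.272716

class = single-mesh tooth geometry [base-circle involute, m = 1.017, 75T]
pitch radius r_p = m·N/2 = 1.017·75/2 = 38.137500
base radius r_b = r_p·cos α = 38.137500·cos 15.731° = 36.709067
roll angle φ = 16.167° = 0.28216738 rad
x = r_b·(cos φ + φ·sin φ) = 38.141467
y = r_b·(sin φ − φ·cos φ) = 0.272716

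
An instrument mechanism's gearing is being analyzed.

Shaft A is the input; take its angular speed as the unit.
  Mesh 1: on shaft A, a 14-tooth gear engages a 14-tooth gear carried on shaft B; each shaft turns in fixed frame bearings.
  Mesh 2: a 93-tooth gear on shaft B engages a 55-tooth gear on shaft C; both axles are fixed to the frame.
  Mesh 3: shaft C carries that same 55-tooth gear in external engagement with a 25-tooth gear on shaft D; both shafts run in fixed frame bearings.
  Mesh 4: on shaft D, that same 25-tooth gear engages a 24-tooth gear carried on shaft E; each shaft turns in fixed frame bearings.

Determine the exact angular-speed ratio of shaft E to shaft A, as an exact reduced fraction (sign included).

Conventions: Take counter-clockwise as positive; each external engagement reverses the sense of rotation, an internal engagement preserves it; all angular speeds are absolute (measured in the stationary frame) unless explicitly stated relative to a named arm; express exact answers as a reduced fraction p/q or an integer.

class = fixed-axis compound train [4 meshes; 4 ratios multiply, 4 sense flips]
mesh 1 [14T→14T]: running ratio 1, sense −
mesh 2 [93T→55T]: running ratio 93/55, sense +
mesh 3 [55T→25T]: running ratio 93/25, sense −
mesh 4 [25T→24T]: running ratio 31/8, sense +
ω_out/ω_in = 31/8

31/8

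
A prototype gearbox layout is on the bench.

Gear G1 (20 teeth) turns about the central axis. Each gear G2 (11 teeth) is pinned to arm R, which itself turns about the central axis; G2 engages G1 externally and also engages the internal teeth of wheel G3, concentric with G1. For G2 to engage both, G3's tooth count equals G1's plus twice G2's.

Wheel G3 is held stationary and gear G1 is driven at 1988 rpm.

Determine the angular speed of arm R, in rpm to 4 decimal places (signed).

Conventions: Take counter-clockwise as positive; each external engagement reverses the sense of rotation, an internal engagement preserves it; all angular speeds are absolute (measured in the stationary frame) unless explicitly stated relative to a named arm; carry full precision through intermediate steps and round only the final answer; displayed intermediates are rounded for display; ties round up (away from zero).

+641.2903 rpm

class = planetary set [G3 = 20+2·11 = 42; Willis about the carrier]
normalise by the input: solve with ω_sun = 1, then scale by 1988 rpm
ring teeth: 20 + 2·11 = 42
20(ω_sun−ω_arm) = −42(ω_ring−ω_arm),  ω_ring = 0, ω_sun = 1
20(1−ω_arm) = −42(0−ω_arm)  ⇒  62·ω_arm = 20  ⇒  ω_arm = 10/31
scale: ω_arm = 10/31 × 1988 rpm = +641.2903 rpm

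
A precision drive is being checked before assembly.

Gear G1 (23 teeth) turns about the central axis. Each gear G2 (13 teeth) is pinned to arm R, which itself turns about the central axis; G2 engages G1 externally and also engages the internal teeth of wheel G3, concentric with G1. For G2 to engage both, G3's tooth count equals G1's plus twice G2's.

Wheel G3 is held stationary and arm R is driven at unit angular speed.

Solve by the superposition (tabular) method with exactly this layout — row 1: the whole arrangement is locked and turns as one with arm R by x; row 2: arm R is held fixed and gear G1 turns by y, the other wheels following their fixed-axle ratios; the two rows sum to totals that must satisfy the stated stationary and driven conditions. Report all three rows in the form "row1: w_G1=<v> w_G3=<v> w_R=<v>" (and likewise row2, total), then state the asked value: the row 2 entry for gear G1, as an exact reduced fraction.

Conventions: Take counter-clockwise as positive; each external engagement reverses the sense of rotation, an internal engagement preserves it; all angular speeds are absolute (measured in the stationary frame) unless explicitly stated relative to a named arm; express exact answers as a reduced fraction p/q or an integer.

recognized (axles ride arm R): planetary set, 23/13/49 teeth
row 1 — lock + rotate with arm: ω_sun = ω_ring = ω_arm = x
row 2 (arm held, sun turns y): ω_ring = −(23/49)·y, ω_arm = 0
boundary: total ω_ring = x − (23/49)·y = 0 and total ω_arm = x = 1  ⇒  y = 49/23, x = 1
row 2 ring = −(23/49)·49/23 = -1
totals (row 1 + row 2): sun 1 + 49/23 = 72/23, ring 1 + (-1) = 0, arm 1 + 0 = 1
asked cell (row2, sun) = 49/23

row1: w_G1=1 w_G3=1 w_R=1
row2: w_G1=49/23 w_G3=-1 w_R=0
total: w_G1=72/23 w_G3=0 w_R=1
asked value: 49/23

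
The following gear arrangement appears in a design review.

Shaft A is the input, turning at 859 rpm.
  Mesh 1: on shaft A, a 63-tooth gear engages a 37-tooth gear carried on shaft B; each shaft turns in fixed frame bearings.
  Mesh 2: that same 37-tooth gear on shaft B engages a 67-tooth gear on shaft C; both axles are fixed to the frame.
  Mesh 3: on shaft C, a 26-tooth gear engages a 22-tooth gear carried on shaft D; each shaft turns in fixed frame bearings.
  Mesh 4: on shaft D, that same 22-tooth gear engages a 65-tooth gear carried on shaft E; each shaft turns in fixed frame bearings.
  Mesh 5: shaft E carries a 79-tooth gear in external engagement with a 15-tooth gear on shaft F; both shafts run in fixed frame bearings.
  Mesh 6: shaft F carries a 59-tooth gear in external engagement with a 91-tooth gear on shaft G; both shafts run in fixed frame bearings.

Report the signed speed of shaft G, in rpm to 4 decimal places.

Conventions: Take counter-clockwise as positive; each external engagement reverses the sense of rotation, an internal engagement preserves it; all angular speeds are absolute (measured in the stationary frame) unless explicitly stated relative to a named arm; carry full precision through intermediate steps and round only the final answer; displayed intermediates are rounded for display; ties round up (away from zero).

+1103.2282 rpm

topology: fixed-axis compound train — 6 meshes, A→G
mesh 1 [63T→37T]: ω = 859.0000×63/37 = 1462.6216 rpm, sense flips to −
mesh 2 [37T→67T]: ω = 1462.6216×37/67 = 807.7164 rpm, sense flips to +
mesh 3 [26T→22T]: ω = 807.7164×26/22 = 954.5739 rpm, sense flips to −
mesh 4 [22T→65T]: ω = 954.5739×22/65 = 323.0866 rpm, sense flips to +
mesh 5 [79T→15T]: ω = 323.0866×79/15 = 1701.5893 rpm, sense flips to −
mesh 6 [59T→91T]: ω = 1701.5893×59/91 = 1103.2282 rpm, sense flips to +
signed output speed = +1103.2282 rpm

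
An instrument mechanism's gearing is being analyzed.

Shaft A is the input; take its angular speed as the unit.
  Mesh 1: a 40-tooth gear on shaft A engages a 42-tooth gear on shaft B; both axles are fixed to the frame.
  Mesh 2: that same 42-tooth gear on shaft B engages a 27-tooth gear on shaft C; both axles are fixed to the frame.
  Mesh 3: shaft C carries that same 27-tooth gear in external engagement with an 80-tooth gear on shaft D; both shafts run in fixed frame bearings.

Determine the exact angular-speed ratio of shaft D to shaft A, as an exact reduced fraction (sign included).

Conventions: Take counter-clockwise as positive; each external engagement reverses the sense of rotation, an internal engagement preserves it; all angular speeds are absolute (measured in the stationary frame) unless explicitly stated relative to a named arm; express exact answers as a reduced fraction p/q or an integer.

class = fixed-axis compound train [3 meshes; 3 ratios multiply, 3 sense flips]
mesh 1 [40T→42T]: running ratio 20/21, sense −
mesh 2 [42T→27T]: running ratio 40/27, sense +
mesh 3 [27T→80T]: running ratio 1/2, sense −
ω_out/ω_in = -1/2

-1/2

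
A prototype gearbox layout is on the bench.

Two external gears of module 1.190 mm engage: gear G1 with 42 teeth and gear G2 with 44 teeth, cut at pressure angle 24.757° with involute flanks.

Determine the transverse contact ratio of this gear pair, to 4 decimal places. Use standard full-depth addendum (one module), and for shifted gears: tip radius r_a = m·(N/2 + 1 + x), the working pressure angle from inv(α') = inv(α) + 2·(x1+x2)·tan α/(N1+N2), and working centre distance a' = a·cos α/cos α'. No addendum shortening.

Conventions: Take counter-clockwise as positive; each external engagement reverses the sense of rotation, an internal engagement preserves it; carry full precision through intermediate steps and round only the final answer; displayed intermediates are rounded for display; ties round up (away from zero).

1.5280

single-mesh involute tooth geometry (42T engaging 44T at module 1.190)
base radii: r_b1 = 22.693220, r_b2 = 23.773849
tip radii: r_a1 = 26.180000, r_a2 = 27.370000
no profile shift: α' = α, a' = a
action lengths: √(r_a1²−r_b1²) = 13.054125, √(r_a2²−r_b2²) = 13.561748
base pitch p_b = π·m·cos α = 3.394898
CR = (13.054125 + 13.561748 − 51.170000·sin 24.75700°)/3.394898 = 1.527992
contact ratio ≈ 1.5280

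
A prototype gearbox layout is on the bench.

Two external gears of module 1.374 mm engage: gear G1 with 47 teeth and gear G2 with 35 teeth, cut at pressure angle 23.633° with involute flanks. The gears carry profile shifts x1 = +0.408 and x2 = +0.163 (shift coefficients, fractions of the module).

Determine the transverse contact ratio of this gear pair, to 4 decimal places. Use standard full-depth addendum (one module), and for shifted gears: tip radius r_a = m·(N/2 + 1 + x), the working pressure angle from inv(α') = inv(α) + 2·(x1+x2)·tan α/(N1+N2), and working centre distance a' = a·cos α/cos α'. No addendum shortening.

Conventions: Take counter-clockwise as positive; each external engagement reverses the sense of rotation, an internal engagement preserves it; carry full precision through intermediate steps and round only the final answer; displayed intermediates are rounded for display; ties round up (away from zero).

1.4979

topology: single-mesh involute geometry — m = 1.374, 47T/35T pair
base radii: r_b1 = 29.580986, r_b2 = 22.028394
tip radii: r_a1 = 34.223592, r_a2 = 25.642962
inv(α') = inv(23.633°) + 2·(+0.408+0.163)·tan α/(47+35) = 0.03119570  ⇒  α' = 25.31695°
a' = a·cos α / cos α' = 56.3340·cos 23.633°/cos 25.31695° = 57.092797
action lengths: √(r_a1²−r_b1²) = 17.211029, √(r_a2²−r_b2²) = 13.126742
base pitch p_b = π·m·cos α = 3.954528
CR = (17.211029 + 13.126742 − 57.092797·sin 25.31695°)/3.954528 = 1.497889
contact ratio ≈ 1.4979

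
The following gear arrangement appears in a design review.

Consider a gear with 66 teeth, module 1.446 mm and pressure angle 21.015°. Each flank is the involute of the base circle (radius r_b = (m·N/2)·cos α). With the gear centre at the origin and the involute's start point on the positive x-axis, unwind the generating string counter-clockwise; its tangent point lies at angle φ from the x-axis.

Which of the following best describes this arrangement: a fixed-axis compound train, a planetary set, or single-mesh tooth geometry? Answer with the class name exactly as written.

single-mesh tooth geometry

topology: single-mesh involute geometry — m = 1.446, N = 66
classification: single-mesh tooth geometry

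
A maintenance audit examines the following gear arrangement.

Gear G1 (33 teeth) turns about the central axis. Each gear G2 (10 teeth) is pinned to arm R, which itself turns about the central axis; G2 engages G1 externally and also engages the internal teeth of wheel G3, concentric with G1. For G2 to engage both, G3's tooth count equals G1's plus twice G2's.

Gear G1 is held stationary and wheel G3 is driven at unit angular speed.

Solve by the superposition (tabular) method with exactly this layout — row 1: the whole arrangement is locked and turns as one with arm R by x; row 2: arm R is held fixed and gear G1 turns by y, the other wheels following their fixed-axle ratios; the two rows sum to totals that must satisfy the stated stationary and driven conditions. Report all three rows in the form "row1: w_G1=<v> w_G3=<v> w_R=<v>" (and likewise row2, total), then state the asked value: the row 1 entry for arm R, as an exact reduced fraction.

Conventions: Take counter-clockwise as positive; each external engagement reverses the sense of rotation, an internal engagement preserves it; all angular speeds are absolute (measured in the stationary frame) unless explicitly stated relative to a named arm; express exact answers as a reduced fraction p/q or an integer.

row1: w_G1=53/86 w_G3=53/86 w_R=53/86
row2: w_G1=-53/86 w_G3=33/86 w_R=0
total: w_G1=0 w_G3=1 w_R=53/86
asked value: 53/86

class = planetary set [G3 = 33+2·10 = 53; Willis about the carrier]
superposition row 1 [locked train]: every member turns x
superposition row 2 [arm held]: sun y, ring −(33/53)·y, arm 0
boundary: total ω_sun = x + y = 0 and total ω_ring = x − (33/53)·y = 1  ⇒  y = -53/86, x = 53/86
row 2 ring = −(33/53)·(-53/86) = 33/86
totals (row 1 + row 2): sun 53/86 + (-53/86) = 0, ring 53/86 + 33/86 = 1, arm 53/86 + 0 = 53/86
asked cell (row1, arm) = 53/86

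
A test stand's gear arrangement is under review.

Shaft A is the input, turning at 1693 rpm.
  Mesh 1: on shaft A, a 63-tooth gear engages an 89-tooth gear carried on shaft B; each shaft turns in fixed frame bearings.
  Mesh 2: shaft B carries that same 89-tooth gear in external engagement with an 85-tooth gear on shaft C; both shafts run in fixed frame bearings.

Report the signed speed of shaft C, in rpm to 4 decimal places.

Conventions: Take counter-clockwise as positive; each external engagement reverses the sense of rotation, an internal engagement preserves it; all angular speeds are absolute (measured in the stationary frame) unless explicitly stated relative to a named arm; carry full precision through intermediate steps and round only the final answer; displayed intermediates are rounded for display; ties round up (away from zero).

class = fixed-axis compound train [2 meshes; 2 ratios multiply, 2 sense flips]
mesh 1 [63T→89T]: ω = 1693.0000×63/89 = 1198.4157 rpm, sense flips to −
mesh 2 [89T→85T]: ω = 1198.4157×89/85 = 1254.8118 rpm, sense flips to +
signed output speed = +1254.8118 rpm

+1254.8118 rpm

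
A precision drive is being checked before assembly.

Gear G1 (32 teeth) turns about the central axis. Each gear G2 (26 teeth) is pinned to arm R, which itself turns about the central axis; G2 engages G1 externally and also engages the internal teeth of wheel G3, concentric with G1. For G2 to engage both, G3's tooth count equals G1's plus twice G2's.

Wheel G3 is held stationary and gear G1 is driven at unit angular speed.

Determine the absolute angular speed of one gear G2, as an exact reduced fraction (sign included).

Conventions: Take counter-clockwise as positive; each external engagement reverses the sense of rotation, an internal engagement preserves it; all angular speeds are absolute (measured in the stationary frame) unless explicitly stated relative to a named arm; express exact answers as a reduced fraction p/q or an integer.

-8/13

topology: planetary set — G1 32T / G2 26T / G3 84T, arm = carrier (Willis)
ring teeth: 32 + 2·26 = 84
32(ω_sun−ω_arm) = −84(ω_ring−ω_arm),  ω_ring = 0, ω_sun = 1
32(1−ω_arm) = −84(0−ω_arm)  ⇒  116·ω_arm = 32  ⇒  ω_arm = 8/29
sun–planet mesh: 32·(1−8/29) = −26·(ω_p−ω_arm)  ⇒  ω_p−ω_arm = -336/377
ω_p = 8/29 − 336/377 = -8/13
exact speed ratio = -8/13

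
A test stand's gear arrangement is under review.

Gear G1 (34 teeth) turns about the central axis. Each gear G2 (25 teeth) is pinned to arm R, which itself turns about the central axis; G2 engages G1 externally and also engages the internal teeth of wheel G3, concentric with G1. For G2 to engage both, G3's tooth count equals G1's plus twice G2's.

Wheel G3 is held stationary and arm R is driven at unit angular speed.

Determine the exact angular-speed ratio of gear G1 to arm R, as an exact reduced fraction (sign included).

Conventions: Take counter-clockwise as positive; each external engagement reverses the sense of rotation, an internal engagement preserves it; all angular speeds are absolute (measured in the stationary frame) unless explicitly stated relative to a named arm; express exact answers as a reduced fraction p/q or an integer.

59/17

class = planetary set [G3 = 34+2·25 = 84; Willis about the carrier]
ring teeth: 34 + 2·25 = 84
34(ω_sun−ω_arm) = −84(ω_ring−ω_arm),  ω_ring = 0, ω_arm = 1
ω_sun = 1 − (84/34)(0−1) = 59/17
ω_out/ω_in = 59/17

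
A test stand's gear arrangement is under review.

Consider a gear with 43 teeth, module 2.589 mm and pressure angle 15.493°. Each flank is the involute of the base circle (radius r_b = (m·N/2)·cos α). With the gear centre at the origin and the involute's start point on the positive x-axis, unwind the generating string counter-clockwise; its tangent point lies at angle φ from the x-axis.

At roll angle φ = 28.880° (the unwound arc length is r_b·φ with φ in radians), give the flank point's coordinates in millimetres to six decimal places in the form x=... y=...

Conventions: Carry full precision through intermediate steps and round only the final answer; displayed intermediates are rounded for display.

single-mesh involute tooth geometry (43T wheel at module 2.589)
pitch radius r_p = m·N/2 = 2.589·43/2 = 55.663500
base radius r_b = r_p·cos α = 55.663500·cos 15.493° = 53.640861
roll angle φ = 28.880° = 0.50405109 rad
x = r_b·(cos φ + φ·sin φ) = 60.028314
y = r_b·(sin φ − φ·cos φ) = 2.232152

x=60.028314 y=2.232152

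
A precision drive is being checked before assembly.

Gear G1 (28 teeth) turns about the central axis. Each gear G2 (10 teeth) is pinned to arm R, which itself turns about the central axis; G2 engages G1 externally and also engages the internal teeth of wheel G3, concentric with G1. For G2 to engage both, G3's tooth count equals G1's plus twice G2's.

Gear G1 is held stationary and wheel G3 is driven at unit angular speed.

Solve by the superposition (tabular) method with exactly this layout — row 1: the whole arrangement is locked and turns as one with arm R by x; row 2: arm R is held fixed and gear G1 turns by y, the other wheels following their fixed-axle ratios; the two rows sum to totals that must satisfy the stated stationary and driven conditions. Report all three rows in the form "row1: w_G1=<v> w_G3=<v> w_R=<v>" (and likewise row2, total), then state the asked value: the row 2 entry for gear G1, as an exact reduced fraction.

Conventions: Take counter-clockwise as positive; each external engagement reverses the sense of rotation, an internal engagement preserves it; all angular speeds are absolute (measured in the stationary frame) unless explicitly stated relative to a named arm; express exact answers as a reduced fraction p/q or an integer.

row1: w_G1=12/19 w_G3=12/19 w_R=12/19
row2: w_G1=-12/19 w_G3=7/19 w_R=0
total: w_G1=0 w_G3=1 w_R=12/19
asked value: -12/19

topology: planetary set — G1 28T / G2 10T / G3 48T, arm = carrier (Willis)
row 1 (train locked, turned with arm): all members turn x
row 2 (arm held, sun turns y): ω_ring = −(28/48)·y, ω_arm = 0
boundary: total ω_sun = x + y = 0 and total ω_ring = x − (28/48)·y = 1  ⇒  y = -12/19, x = 12/19
row 2 ring = −(28/48)·(-12/19) = 7/19
totals (row 1 + row 2): sun 12/19 + (-12/19) = 0, ring 12/19 + 7/19 = 1, arm 12/19 + 0 = 12/19
asked cell (row2, sun) = -12/19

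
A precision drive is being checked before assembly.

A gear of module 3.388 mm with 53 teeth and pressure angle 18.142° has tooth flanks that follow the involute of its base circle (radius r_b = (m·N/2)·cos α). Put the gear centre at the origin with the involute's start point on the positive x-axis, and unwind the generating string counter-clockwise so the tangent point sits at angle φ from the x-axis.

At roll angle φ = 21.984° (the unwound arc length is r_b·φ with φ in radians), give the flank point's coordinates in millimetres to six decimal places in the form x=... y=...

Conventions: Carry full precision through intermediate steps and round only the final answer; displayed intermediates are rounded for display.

x=91.369801 y=1.582954

class = single-mesh tooth geometry [base-circle involute, m = 3.388, 53T]
pitch radius r_p = m·N/2 = 3.388·53/2 = 89.782000
base radius r_b = r_p·cos α = 89.782000·cos 18.142° = 85.318734
roll angle φ = 21.984° = 0.38369318 rad
x = r_b·(cos φ + φ·sin φ) = 91.369801
y = r_b·(sin φ − φ·cos φ) = 1.582954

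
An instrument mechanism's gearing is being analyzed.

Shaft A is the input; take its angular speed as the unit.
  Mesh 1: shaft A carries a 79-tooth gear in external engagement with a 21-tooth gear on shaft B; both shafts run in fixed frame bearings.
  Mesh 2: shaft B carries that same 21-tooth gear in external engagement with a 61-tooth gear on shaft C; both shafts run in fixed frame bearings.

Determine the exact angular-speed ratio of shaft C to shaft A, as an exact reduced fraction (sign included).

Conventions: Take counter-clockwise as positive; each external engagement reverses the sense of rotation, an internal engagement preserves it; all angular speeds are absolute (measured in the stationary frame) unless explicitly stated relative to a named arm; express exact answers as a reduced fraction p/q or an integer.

79/61

class = fixed-axis compound train [2 meshes; 2 ratios multiply, 2 sense flips]
mesh 1 [79T→21T]: running ratio 79/21, sense −
mesh 2 [21T→61T]: running ratio 79/61, sense +
ω_out/ω_in = 79/61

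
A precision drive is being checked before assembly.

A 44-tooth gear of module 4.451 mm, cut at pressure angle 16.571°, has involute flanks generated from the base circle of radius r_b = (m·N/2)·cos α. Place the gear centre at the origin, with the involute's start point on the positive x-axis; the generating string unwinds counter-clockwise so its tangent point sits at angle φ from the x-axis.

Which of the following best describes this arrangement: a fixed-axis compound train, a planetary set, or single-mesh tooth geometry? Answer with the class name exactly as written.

single-mesh tooth geometry

recognized (one wheel, involute flank): single-mesh tooth geometry, m = 4.451, N = 44
classification: single-mesh tooth geometry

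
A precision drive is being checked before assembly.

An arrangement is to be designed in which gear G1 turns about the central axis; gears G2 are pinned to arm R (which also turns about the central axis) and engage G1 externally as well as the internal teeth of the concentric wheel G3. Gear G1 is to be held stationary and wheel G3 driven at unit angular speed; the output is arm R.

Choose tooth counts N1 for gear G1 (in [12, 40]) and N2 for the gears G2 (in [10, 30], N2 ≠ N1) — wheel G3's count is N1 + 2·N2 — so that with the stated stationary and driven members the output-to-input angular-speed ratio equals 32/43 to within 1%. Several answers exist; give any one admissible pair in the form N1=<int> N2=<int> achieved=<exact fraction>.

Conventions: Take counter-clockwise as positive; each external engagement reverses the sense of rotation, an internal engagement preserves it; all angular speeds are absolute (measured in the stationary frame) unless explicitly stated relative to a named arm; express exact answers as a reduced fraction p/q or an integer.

design class (target 32/43): planetary set
Willis with ω_sun = 0: ω_arm/ω_ring = N3/(N1+N3); set equal to 32/43  ⇒  N3/N1 = (32/43)/(1 − 32/43) = 32/11
N3 = N1 + 2·N2  ⇒  N2/N1 = (N3/N1 − 1)/2 = (32/11 − 1)/2 = 21/22
smallest multiple with N1 ≥ 12 and N2 ≥ 10: k = 1  ⇒  N1 = 1·22 = 22, N2 = 1·21 = 21 (N1 ≤ 40, N2 ≤ 30, N2 ≠ N1 ✓), N3 = 22 + 2·21 = 64
check: N3/(N1+N3) with N1 = 22, N3 = 64 gives 32/43; |achieved − target| = 0 ≤ 8/1075 ✓

N1=22 N2=21 achieved=32/43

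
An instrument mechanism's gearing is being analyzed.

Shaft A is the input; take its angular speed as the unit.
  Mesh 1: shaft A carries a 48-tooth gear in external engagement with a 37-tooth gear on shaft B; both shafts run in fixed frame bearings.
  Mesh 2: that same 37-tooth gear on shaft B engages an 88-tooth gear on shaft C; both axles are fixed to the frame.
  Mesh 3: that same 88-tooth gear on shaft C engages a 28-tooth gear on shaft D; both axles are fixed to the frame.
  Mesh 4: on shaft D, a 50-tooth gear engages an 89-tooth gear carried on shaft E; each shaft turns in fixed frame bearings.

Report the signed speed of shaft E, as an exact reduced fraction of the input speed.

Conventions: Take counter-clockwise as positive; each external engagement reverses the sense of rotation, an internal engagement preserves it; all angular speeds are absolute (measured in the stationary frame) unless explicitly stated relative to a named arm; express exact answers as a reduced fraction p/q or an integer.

4-mesh fixed-axis compound train (all bearings frame-fixed)
mesh 1 [48T→37T]: |ω|/ω_in = 1×48/37 = 48/37, sense flips to −
mesh 2 [37T→88T]: |ω|/ω_in = (48/37)×37/88 = 6/11, sense flips to +
mesh 3 [88T→28T]: |ω|/ω_in = (6/11)×88/28 = 12/7, sense flips to −
mesh 4 [50T→89T]: |ω|/ω_in = (12/7)×50/89 = 600/623, sense flips to +
signed output speed (× input speed) = 600/623

600/623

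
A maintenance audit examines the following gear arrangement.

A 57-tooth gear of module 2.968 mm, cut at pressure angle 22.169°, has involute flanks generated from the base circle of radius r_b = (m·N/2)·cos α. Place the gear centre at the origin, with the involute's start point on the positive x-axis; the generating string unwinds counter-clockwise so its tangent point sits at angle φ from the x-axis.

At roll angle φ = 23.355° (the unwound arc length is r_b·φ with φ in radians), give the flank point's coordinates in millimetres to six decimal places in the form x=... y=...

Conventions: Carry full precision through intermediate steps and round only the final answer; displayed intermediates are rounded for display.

x=84.574854 y=1.739290

topology: single-mesh involute geometry — m = 2.968, N = 57
pitch radius r_p = m·N/2 = 2.968·57/2 = 84.588000
base radius r_b = r_p·cos α = 84.588000·cos 22.169° = 78.334822
roll angle φ = 23.355° = 0.40762165 rad
x = r_b·(cos φ + φ·sin φ) = 84.574854
y = r_b·(sin φ − φ·cos φ) = 1.739290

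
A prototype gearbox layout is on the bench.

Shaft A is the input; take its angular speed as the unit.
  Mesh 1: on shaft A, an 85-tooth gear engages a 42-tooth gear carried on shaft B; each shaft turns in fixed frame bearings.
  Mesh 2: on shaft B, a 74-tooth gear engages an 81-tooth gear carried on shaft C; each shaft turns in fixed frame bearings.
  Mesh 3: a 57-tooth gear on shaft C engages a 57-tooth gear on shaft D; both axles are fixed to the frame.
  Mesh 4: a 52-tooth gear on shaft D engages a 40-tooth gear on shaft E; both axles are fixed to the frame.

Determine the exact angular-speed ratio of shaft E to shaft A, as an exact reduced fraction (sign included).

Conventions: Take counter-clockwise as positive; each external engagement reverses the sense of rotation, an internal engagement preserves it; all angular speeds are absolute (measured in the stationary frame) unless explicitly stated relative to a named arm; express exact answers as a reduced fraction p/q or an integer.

8177/3402

class = fixed-axis compound train [4 meshes; 4 ratios multiply, 4 sense flips]
mesh 1 [85T→42T]: running ratio 85/42, sense −
mesh 2 [74T→81T]: running ratio 3145/1701, sense +
mesh 3 [57T→57T]: running ratio 3145/1701, sense −
mesh 4 [52T→40T]: running ratio 8177/3402, sense +
ω_out/ω_in = 8177/3402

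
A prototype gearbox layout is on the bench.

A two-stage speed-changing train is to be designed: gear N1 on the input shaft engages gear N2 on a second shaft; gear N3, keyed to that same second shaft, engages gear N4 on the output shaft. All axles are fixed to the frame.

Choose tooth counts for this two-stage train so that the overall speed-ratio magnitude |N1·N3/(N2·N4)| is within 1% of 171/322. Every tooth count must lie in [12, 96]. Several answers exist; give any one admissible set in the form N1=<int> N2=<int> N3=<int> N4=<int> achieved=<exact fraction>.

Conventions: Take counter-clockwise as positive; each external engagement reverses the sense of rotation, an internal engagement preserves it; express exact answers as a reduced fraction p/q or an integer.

topology: fixed-axis compound train — 2 stages, target 171/322
target = 171/322 in lowest terms: an exact hit needs N1·N3 = k·171 and N2·N4 = k·322 for one integer k, every count in [12, 96]; additionally prefer no 1:1 stage (N1 ≠ N2, N3 ≠ N4)
k = 1: no 1:1-free in-range split of k·171 and k·322 into factor pairs; take k = 2
k = 2: N1·N3 = 342 = 18·19, N2·N4 = 644 = 14·46
achieved = 18·19/(14·46) = 171/322; |achieved − target| = 0 ≤ 171/32200 ✓

N1=18 N2=14 N3=19 N4=46 achieved=171/322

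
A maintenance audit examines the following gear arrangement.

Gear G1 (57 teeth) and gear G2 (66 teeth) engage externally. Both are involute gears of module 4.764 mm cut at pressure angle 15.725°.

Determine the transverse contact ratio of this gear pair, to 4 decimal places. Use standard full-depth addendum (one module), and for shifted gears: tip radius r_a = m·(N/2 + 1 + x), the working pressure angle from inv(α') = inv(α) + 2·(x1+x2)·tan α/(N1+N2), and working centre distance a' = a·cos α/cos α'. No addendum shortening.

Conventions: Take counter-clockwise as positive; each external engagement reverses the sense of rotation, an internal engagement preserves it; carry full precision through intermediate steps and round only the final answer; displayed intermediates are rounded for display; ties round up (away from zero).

recognized (one external pair, fixed centres): single-mesh tooth geometry, m = 4.764, N1 = 57, N2 = 66
base radii: r_b1 = 130.692466, r_b2 = 151.328118
tip radii: r_a1 = 140.538000, r_a2 = 161.976000
no profile shift: α' = α, a' = a
action lengths: √(r_a1²−r_b1²) = 51.675999, √(r_a2²−r_b2²) = 57.758335
base pitch p_b = π·m·cos α = 14.406403
CR = (51.675999 + 57.758335 − 292.986000·sin 15.72500°)/14.406403 = 2.084429
contact ratio ≈ 2.0844

2.0844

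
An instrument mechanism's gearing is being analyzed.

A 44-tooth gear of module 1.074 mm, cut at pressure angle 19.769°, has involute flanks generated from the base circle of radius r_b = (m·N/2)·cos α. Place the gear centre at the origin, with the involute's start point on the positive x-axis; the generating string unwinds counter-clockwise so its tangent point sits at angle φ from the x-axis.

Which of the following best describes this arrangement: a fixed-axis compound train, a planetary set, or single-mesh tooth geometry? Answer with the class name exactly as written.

single-mesh tooth geometry

topology: single-mesh involute geometry — m = 1.074, N = 44
classification: single-mesh tooth geometry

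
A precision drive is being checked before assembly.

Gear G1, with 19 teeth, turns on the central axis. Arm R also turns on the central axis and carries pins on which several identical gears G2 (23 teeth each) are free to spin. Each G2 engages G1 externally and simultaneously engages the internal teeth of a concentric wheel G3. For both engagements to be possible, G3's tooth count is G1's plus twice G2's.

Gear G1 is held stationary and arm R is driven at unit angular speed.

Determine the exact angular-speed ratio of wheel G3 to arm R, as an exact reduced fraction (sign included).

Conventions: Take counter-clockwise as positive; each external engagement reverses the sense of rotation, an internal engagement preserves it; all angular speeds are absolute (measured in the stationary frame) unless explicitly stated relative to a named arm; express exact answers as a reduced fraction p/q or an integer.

class = planetary set [G3 = 19+2·23 = 65; Willis about the carrier]
ring teeth: 19 + 2·23 = 65
19(ω_sun−ω_arm) = −65(ω_ring−ω_arm),  ω_sun = 0, ω_arm = 1
ω_ring = 1 − (19/65)(0−1) = 84/65
ω_out/ω_in = 84/65

84/65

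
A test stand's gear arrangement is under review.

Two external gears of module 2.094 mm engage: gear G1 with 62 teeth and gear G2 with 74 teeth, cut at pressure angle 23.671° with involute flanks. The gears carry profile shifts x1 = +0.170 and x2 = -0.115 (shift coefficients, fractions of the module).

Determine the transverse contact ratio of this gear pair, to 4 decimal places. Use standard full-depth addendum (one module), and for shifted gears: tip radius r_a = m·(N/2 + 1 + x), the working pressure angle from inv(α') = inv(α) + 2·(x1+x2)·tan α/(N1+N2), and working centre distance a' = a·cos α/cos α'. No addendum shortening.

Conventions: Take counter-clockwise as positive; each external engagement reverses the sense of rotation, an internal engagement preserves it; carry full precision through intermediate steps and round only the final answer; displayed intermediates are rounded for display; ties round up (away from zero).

topology: single-mesh involute geometry — m = 2.094, 62T/74T pair
base radii: r_b1 = 59.452520, r_b2 = 70.959460
tip radii: r_a1 = 67.363980, r_a2 = 79.331190
inv(α') = inv(23.671°) + 2·(+0.170-0.115)·tan α/(62+74) = 0.02558344  ⇒  α' = 23.77619°
a' = a·cos α / cos α' = 142.3920·cos 23.671°/cos 23.77619° = 142.506929
action lengths: √(r_a1²−r_b1²) = 31.674968, √(r_a2²−r_b2²) = 35.471013
base pitch p_b = π·m·cos α = 6.025019
CR = (31.674968 + 35.471013 − 142.506929·sin 23.77619°)/6.025019 = 1.608654
contact ratio ≈ 1.6087

1.6087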